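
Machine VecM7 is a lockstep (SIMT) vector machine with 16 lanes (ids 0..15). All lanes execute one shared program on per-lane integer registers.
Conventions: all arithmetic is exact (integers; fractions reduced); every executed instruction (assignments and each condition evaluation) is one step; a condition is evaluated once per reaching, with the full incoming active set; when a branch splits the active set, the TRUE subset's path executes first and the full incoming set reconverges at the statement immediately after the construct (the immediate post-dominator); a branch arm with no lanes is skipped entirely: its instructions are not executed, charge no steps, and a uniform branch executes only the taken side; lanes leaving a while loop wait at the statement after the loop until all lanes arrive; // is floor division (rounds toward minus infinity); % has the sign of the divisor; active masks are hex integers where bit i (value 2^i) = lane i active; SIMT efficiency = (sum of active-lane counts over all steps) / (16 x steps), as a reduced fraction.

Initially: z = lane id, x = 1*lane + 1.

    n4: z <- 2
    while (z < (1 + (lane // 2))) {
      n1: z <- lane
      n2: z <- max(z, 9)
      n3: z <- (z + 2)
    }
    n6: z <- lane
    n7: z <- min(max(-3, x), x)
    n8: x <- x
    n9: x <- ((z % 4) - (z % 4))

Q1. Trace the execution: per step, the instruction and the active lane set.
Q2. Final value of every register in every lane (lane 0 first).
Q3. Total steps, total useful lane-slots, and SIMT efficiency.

step 0: z <- 2                       0xffff
step 1: eval (z < (1 + (lane // 2))) 0xffff
step 2: z <- lane                    0xfff0
step 3: z <- max(z, 9)               0xfff0
step 4: z <- (z + 2)                 0xfff0
step 5: eval (z < (1 + (lane // 2))) 0xfff0
step 6: z <- lane                    0xffff
step 7: z <- min(max(-3, x), x)      0xffff
step 8: x <- x                       0xffff
step 9: x <- ((z % 4) - (z % 4))     0xffff

Answer: 10 steps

z: 1,2,3,4,5,6,7,8,9,10,11,12,13,14,15,16
x: 0,0,0,0,0,0,0,0,0,0,0,0,0,0,0,0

steps = 10; useful = 144; efficiency = 144/160 = 9/10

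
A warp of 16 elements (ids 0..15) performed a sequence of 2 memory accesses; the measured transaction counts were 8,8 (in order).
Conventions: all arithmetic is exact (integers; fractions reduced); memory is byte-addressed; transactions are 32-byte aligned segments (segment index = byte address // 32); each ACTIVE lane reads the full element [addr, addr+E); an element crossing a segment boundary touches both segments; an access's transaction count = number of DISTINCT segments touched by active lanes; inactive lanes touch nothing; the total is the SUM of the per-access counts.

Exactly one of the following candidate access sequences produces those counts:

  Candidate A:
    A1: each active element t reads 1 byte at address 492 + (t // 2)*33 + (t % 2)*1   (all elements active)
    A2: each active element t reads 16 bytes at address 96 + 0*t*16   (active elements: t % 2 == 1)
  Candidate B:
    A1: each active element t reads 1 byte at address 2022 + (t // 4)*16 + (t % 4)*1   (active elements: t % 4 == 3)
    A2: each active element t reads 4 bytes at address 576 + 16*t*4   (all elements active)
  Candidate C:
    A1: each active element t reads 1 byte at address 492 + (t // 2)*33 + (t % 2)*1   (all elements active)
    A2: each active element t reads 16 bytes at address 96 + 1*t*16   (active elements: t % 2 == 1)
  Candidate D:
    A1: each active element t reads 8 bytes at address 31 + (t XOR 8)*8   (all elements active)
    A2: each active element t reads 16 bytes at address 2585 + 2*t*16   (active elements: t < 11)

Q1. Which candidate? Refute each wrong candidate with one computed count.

A: A2 gives 1 transaction, not 8
B: A1 gives 2 transactions, not 8
D: A1 gives 5 transactions, not 8
C: all counts match (8,8)

Answer: C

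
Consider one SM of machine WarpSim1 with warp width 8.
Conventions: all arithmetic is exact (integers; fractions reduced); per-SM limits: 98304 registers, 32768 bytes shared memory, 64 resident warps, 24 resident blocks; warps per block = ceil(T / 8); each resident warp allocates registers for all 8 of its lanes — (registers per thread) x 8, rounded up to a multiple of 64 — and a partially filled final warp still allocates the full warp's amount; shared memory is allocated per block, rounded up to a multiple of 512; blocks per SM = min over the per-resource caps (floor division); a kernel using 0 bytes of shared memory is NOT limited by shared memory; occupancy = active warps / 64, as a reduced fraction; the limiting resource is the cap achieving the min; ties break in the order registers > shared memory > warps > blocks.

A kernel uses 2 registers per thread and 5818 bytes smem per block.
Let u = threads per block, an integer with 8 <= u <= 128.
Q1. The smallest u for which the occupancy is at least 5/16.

Answer: u = 25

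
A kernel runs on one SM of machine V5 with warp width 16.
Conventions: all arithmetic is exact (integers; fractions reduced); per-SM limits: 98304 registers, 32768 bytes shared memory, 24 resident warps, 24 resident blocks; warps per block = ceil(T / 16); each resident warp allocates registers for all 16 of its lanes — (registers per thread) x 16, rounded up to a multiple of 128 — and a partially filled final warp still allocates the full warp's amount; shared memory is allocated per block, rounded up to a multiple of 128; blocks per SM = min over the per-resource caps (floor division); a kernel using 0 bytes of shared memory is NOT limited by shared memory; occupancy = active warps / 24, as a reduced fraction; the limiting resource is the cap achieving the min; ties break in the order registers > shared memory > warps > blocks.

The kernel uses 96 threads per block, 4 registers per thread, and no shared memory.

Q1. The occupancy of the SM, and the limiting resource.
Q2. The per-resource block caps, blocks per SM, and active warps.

Answer: occupancy 1, limited by warps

registers: 128 blocks
shared memory: no limit (kernel uses none)
warps: 4 blocks
blocks: 24 blocks

Answer: 4 blocks, 24 active warps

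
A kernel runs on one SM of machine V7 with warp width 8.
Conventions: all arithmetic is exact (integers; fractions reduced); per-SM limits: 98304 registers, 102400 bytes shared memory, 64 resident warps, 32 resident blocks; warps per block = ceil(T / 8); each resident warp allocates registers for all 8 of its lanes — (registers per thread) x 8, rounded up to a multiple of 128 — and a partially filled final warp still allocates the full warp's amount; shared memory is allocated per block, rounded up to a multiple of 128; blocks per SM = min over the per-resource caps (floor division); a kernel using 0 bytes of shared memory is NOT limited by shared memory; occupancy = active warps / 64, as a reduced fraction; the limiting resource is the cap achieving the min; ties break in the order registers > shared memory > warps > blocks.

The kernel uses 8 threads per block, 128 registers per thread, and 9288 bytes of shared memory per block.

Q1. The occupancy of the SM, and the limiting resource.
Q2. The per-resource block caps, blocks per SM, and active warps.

Answer: occupancy 5/32, limited by shared memory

registers: 96 blocks
shared memory: 10 blocks
warps: 64 blocks
blocks: 32 blocks

Answer: 10 blocks, 10 active warps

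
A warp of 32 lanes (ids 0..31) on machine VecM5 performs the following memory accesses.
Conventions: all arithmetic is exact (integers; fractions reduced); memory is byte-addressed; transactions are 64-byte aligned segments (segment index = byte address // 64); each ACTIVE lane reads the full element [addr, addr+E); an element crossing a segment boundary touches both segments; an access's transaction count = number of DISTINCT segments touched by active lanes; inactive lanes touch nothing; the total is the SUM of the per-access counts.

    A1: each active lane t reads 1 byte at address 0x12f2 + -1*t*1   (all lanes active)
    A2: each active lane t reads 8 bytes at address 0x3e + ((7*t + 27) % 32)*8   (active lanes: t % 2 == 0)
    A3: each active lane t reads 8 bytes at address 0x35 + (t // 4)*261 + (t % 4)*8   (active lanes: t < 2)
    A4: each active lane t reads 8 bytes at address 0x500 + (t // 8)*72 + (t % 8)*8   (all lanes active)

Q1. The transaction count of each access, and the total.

A1: 1 transaction
A2: 4 transactions
A3: 2 transactions
A4: 5 transactions

Answer: 1,4,2,5; total 12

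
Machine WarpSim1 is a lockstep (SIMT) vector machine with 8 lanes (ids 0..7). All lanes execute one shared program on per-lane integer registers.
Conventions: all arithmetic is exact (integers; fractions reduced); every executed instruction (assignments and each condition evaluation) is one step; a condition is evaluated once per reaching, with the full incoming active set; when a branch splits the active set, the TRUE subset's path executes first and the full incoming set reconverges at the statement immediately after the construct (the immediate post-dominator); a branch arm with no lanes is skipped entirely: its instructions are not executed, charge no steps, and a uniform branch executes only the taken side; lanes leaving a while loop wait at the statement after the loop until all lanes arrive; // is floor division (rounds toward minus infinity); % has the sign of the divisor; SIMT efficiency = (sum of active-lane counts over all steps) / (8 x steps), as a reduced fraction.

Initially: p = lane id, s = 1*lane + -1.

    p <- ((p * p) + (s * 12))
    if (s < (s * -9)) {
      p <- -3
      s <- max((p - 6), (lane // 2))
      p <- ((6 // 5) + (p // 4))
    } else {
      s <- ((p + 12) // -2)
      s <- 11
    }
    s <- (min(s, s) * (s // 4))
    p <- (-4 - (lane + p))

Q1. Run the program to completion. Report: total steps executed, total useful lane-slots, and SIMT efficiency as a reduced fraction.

Answer: 9 steps, 49 useful, 49/72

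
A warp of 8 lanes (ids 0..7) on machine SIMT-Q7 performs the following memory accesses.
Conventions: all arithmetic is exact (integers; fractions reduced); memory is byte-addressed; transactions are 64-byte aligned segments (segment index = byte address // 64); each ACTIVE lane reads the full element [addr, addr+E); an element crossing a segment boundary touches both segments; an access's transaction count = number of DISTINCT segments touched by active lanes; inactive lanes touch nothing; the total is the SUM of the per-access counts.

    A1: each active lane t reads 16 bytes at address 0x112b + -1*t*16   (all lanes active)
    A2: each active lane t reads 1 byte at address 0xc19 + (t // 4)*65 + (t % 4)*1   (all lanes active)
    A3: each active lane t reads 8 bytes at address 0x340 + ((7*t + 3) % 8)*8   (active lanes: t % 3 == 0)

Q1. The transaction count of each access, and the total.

A1: 3 transactions
A2: 2 transactions
A3: 1 transaction

Answer: 3,2,1; total 6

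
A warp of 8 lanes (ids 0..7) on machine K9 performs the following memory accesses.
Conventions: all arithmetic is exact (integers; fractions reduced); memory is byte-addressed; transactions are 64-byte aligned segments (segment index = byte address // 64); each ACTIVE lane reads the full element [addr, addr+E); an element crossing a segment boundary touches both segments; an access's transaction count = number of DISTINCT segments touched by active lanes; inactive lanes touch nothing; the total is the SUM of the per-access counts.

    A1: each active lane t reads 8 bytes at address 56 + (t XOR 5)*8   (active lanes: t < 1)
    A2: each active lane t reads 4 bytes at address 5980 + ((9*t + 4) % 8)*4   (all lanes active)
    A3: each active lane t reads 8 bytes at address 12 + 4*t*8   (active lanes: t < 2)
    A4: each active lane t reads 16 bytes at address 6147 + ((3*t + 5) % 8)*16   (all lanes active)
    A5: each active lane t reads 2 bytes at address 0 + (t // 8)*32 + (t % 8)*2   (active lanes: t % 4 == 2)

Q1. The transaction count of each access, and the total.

A1: 1 transaction
A2: 1 transaction
A3: 1 transaction
A4: 3 transactions
A5: 1 transaction

Answer: 1,1,1,3,1; total 7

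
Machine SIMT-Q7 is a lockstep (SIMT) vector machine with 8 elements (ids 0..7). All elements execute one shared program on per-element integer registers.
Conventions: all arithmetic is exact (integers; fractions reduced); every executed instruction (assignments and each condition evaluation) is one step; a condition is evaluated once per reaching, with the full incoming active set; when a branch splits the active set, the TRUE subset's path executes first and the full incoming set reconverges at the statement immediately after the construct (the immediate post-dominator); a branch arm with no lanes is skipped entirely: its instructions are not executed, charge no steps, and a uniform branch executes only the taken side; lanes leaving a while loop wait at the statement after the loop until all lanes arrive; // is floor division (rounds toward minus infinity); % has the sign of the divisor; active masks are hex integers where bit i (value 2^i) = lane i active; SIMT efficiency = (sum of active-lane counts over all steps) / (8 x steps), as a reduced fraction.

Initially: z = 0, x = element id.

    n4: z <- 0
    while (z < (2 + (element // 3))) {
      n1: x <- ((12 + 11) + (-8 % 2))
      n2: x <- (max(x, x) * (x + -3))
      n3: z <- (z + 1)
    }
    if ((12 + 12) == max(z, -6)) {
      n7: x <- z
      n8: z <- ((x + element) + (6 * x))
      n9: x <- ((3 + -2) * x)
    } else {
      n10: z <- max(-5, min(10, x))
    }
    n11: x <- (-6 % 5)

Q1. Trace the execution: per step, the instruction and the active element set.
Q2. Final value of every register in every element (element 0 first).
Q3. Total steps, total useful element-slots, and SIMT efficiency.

step 0: z <- 0                       0xff
step 1: eval (z < (2 + (element // 3))) 0xff
step 2: x <- ((12 + 11) + (-8 % 2))  0xff
step 3: x <- (max(x, x) * (x + -3))  0xff
step 4: z <- (z + 1)                 0xff
step 5: eval (z < (2 + (element // 3))) 0xff
step 6: x <- ((12 + 11) + (-8 % 2))  0xff
step 7: x <- (max(x, x) * (x + -3))  0xff
step 8: z <- (z + 1)                 0xff
step 9: eval (z < (2 + (element // 3))) 0xff
step 10: x <- ((12 + 11) + (-8 % 2))  0xf8
step 11: x <- (max(x, x) * (x + -3))  0xf8
step 12: z <- (z + 1)                 0xf8
step 13: eval (z < (2 + (element // 3))) 0xf8
step 14: x <- ((12 + 11) + (-8 % 2))  0xc0
step 15: x <- (max(x, x) * (x + -3))  0xc0
step 16: z <- (z + 1)                 0xc0
step 17: eval (z < (2 + (element // 3))) 0xc0
step 18: eval ((12 + 12) == max(z, -6)) 0xff
step 19: z <- max(-5, min(10, x))     0xff
step 20: x <- (-6 % 5)                0xff

Answer: 21 steps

z: 10,10,10,10,10,10,10,10
x: 4,4,4,4,4,4,4,4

steps = 21; useful = 132; efficiency = 132/168 = 11/14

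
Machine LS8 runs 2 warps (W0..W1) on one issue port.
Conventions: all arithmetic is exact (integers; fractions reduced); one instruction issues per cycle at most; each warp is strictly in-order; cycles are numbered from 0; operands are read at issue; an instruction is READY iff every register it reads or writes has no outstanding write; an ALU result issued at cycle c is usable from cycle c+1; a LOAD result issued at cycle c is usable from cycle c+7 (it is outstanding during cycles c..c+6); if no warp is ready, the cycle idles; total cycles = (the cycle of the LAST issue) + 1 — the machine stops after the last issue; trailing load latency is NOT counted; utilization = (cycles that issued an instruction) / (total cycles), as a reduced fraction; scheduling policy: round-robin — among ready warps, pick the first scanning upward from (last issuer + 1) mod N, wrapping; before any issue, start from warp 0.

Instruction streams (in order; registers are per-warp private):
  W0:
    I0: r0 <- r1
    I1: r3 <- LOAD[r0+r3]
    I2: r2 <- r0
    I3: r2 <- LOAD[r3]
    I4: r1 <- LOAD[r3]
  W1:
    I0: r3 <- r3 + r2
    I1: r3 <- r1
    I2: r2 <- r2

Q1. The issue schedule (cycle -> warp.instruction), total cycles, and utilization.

cycle 0: W0.I0
cycle 1: W1.I0
cycle 2: W0.I1
cycle 3: W1.I1
cycle 4: W0.I2
cycle 5: W1.I2
cycle 6: idle
cycle 7: idle
cycle 8: idle
cycle 9: W0.I3
cycle 10: W0.I4

Answer: 11 cycles, utilization 8/11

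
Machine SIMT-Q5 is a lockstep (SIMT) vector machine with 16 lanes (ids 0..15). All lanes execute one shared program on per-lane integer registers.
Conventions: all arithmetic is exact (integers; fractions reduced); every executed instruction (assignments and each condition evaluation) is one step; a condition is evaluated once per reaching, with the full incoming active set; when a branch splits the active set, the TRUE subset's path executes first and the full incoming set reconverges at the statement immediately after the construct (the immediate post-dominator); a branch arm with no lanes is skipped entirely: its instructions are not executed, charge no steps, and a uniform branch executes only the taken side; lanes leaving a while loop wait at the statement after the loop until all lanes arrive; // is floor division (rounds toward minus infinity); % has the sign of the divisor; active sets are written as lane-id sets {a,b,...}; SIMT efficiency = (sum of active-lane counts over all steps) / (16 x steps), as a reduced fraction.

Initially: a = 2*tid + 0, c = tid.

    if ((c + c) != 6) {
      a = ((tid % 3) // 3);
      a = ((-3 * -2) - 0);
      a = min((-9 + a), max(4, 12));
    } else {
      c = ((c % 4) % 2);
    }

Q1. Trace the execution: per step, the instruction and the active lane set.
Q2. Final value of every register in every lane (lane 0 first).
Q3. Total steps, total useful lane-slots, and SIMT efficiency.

step 0: eval ((c + c) != 6)          {0,1,2,3,4,5,6,7,8,9,10,11,12,13,14,15}
step 1: a <- ((tid % 3) // 3)        {0,1,2,4,5,6,7,8,9,10,11,12,13,14,15}
step 2: a <- ((-3 * -2) - 0)         {0,1,2,4,5,6,7,8,9,10,11,12,13,14,15}
step 3: a <- min((-9 + a), max(4, 12)) {0,1,2,4,5,6,7,8,9,10,11,12,13,14,15}
step 4: c <- ((c % 4) % 2)           {3}

Answer: 5 steps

a: -3,-3,-3,6,-3,-3,-3,-3,-3,-3,-3,-3,-3,-3,-3,-3
c: 0,1,2,1,4,5,6,7,8,9,10,11,12,13,14,15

steps = 5; useful = 62; efficiency = 62/80 = 31/40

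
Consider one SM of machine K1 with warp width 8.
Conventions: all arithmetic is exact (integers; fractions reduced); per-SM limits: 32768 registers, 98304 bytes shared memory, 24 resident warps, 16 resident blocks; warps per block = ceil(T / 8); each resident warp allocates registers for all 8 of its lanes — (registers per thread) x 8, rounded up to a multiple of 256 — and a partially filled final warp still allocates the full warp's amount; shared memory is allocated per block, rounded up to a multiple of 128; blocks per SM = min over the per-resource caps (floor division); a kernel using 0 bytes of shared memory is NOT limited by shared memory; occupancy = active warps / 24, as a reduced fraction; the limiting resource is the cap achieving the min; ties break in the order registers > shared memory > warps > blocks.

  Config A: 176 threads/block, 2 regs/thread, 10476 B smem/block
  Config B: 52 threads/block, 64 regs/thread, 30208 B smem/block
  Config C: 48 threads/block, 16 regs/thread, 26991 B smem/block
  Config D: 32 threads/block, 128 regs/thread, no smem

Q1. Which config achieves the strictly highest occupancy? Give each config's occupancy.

occupancies: A 11/12, B 7/8, C 3/4, D 1

Answer: D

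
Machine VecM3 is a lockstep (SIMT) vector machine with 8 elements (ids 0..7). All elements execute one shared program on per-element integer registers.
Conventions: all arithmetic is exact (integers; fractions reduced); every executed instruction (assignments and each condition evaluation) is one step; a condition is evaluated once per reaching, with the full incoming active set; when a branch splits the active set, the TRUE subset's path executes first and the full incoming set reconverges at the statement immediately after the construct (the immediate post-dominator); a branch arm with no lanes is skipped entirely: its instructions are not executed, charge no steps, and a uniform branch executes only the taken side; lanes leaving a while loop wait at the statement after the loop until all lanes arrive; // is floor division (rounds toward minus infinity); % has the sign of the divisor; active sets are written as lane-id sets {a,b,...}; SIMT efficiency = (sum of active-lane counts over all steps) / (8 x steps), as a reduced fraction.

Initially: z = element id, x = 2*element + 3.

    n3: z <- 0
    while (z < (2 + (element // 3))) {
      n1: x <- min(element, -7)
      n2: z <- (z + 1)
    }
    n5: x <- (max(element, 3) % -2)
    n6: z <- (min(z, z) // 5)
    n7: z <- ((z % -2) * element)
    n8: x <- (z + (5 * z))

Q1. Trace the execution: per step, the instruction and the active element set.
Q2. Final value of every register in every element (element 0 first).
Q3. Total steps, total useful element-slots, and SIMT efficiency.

step 0: z <- 0                       {0,1,2,3,4,5,6,7}
step 1: eval (z < (2 + (element // 3))) {0,1,2,3,4,5,6,7}
step 2: x <- min(element, -7)        {0,1,2,3,4,5,6,7}
step 3: z <- (z + 1)                 {0,1,2,3,4,5,6,7}
step 4: eval (z < (2 + (element // 3))) {0,1,2,3,4,5,6,7}
step 5: x <- min(element, -7)        {0,1,2,3,4,5,6,7}
step 6: z <- (z + 1)                 {0,1,2,3,4,5,6,7}
step 7: eval (z < (2 + (element // 3))) {0,1,2,3,4,5,6,7}
step 8: x <- min(element, -7)        {3,4,5,6,7}
step 9: z <- (z + 1)                 {3,4,5,6,7}
step 10: eval (z < (2 + (element // 3))) {3,4,5,6,7}
step 11: x <- min(element, -7)        {6,7}
step 12: z <- (z + 1)                 {6,7}
step 13: eval (z < (2 + (element // 3))) {6,7}
step 14: x <- (max(element, 3) % -2)  {0,1,2,3,4,5,6,7}
step 15: z <- (min(z, z) // 5)        {0,1,2,3,4,5,6,7}
step 16: z <- ((z % -2) * element)    {0,1,2,3,4,5,6,7}
step 17: x <- (z + (5 * z))           {0,1,2,3,4,5,6,7}

Answer: 18 steps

z: 0,0,0,0,0,0,0,0
x: 0,0,0,0,0,0,0,0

steps = 18; useful = 117; efficiency = 117/144 = 13/16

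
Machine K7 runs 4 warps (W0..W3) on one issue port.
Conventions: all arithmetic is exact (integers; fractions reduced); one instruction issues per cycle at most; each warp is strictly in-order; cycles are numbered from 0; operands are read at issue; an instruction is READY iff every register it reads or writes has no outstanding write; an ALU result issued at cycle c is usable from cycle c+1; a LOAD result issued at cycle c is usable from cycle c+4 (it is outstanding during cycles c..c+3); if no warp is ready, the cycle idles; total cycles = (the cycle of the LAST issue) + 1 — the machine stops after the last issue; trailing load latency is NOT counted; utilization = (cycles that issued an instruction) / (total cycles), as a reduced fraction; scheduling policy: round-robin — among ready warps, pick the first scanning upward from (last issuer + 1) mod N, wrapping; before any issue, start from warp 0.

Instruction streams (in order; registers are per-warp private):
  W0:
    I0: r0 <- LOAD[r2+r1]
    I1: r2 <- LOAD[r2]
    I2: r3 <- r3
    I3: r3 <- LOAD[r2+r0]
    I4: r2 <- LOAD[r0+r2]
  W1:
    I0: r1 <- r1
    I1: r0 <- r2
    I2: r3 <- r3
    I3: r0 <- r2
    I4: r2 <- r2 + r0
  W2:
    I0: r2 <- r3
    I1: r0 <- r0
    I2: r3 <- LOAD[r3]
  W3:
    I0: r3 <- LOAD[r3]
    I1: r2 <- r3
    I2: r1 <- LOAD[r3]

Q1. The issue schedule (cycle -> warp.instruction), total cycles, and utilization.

cycle 0: W0.I0
cycle 1: W1.I0
cycle 2: W2.I0
cycle 3: W3.I0
cycle 4: W0.I1
cycle 5: W1.I1
cycle 6: W2.I1
cycle 7: W3.I1
cycle 8: W0.I2
cycle 9: W1.I2
cycle 10: W2.I2
cycle 11: W3.I2
cycle 12: W0.I3
cycle 13: W1.I3
cycle 14: W0.I4
cycle 15: W1.I4

Answer: 16 cycles, utilization 1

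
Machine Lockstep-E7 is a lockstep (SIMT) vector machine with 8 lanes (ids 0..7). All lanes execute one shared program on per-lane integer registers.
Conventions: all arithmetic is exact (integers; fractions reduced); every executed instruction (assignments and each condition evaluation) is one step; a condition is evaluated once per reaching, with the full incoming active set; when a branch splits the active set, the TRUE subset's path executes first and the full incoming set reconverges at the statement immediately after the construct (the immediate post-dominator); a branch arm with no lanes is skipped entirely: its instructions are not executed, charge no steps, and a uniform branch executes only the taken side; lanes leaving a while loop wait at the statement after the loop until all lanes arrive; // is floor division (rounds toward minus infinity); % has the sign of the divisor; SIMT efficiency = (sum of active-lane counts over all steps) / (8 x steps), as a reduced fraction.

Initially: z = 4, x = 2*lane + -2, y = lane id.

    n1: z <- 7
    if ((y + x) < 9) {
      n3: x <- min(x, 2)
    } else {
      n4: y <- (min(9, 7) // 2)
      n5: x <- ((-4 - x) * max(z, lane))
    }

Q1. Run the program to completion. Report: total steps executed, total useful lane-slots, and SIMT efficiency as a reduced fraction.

Answer: 5 steps, 28 useful, 7/10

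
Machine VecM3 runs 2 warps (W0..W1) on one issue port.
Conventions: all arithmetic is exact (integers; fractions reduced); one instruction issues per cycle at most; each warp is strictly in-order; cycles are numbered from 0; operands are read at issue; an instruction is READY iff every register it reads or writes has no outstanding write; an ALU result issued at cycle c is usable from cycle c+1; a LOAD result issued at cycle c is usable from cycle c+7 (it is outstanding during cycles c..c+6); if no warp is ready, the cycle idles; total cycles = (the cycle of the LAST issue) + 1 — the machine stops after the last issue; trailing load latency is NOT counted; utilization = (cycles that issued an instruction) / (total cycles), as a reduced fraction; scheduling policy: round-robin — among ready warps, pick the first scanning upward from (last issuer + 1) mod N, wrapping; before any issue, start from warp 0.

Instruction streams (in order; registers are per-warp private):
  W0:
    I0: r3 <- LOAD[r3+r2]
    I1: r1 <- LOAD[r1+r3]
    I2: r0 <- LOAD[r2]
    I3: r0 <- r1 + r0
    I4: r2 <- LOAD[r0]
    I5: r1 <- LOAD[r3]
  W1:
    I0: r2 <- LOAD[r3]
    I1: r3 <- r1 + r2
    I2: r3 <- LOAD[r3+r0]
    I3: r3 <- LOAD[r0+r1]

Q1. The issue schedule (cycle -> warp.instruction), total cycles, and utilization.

cycle 0: W0.I0
cycle 1: W1.I0
cycle 2: idle
cycle 3: idle
cycle 4: idle
cycle 5: idle
cycle 6: idle
cycle 7: W0.I1
cycle 8: W1.I1
cycle 9: W0.I2
cycle 10: W1.I2
cycle 11: idle
cycle 12: idle
cycle 13: idle
cycle 14: idle
cycle 15: idle
cycle 16: W0.I3
cycle 17: W1.I3
cycle 18: W0.I4
cycle 19: W0.I5

Answer: 20 cycles, utilization 1/2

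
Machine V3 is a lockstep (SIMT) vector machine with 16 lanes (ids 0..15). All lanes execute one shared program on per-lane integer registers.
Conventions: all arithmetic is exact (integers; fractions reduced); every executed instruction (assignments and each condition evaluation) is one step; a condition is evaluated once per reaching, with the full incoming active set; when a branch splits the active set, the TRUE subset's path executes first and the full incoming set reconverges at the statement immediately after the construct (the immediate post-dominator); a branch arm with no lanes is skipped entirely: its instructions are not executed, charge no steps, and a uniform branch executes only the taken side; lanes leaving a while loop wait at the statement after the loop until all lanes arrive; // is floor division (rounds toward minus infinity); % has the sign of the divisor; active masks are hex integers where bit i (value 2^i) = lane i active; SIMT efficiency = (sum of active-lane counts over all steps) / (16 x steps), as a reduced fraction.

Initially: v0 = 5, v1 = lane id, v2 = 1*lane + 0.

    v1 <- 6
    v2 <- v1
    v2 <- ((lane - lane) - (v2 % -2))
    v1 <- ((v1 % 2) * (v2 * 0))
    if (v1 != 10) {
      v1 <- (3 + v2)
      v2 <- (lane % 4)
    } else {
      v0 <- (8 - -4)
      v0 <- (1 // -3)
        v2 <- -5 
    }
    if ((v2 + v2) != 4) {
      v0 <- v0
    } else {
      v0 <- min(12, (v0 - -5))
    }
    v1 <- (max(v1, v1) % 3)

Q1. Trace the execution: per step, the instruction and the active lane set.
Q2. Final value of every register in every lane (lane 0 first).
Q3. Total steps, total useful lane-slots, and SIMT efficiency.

step 0: v1 <- 6                      0xffff
step 1: v2 <- v1                     0xffff
step 2: v2 <- ((lane - lane) - (v2 % -2)) 0xffff
step 3: v1 <- ((v1 % 2) * (v2 * 0))  0xffff
step 4: eval (v1 != 10)              0xffff
step 5: v1 <- (3 + v2)               0xffff
step 6: v2 <- (lane % 4)             0xffff
step 7: eval ((v2 + v2) != 4)        0xffff
step 8: v0 <- v0                     0xbbbb
step 9: v0 <- min(12, (v0 - -5))     0x4444
step 10: v1 <- (max(v1, v1) % 3)      0xffff

Answer: 11 steps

v0: 5,5,10,5,5,5,10,5,5,5,10,5,5,5,10,5
v1: 0,0,0,0,0,0,0,0,0,0,0,0,0,0,0,0
v2: 0,1,2,3,0,1,2,3,0,1,2,3,0,1,2,3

steps = 11; useful = 160; efficiency = 160/176 = 10/11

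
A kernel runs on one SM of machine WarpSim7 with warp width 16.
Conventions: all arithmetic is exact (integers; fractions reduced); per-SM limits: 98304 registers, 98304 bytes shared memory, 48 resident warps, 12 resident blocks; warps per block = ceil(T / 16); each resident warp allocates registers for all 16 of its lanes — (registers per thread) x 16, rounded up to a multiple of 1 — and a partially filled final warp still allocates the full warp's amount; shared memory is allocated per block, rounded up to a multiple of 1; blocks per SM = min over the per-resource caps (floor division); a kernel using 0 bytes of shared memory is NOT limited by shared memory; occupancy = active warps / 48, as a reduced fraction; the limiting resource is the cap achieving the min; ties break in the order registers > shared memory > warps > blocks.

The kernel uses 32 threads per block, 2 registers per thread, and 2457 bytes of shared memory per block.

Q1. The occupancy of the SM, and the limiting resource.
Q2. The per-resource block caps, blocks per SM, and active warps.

Answer: occupancy 1/2, limited by blocks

registers: 1536 blocks
shared memory: 40 blocks
warps: 24 blocks
blocks: 12 blocks

Answer: 12 blocks, 24 active warps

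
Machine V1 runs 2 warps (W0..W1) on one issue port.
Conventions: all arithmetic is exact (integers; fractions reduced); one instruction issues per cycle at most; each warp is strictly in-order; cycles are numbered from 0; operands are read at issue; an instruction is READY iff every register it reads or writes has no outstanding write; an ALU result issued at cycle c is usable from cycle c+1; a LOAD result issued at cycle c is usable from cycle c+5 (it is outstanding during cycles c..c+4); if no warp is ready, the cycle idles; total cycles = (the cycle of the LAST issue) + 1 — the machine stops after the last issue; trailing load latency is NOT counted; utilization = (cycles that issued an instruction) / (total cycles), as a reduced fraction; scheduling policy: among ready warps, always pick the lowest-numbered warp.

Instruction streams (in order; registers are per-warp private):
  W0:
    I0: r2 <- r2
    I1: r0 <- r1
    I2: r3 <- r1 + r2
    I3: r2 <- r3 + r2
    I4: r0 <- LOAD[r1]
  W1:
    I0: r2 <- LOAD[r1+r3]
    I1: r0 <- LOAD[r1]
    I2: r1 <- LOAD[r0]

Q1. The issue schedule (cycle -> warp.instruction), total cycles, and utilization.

cycle 0: W0.I0
cycle 1: W0.I1
cycle 2: W0.I2
cycle 3: W0.I3
cycle 4: W0.I4
cycle 5: W1.I0
cycle 6: W1.I1
cycle 7: idle
cycle 8: idle
cycle 9: idle
cycle 10: idle
cycle 11: W1.I2

Answer: 12 cycles, utilization 2/3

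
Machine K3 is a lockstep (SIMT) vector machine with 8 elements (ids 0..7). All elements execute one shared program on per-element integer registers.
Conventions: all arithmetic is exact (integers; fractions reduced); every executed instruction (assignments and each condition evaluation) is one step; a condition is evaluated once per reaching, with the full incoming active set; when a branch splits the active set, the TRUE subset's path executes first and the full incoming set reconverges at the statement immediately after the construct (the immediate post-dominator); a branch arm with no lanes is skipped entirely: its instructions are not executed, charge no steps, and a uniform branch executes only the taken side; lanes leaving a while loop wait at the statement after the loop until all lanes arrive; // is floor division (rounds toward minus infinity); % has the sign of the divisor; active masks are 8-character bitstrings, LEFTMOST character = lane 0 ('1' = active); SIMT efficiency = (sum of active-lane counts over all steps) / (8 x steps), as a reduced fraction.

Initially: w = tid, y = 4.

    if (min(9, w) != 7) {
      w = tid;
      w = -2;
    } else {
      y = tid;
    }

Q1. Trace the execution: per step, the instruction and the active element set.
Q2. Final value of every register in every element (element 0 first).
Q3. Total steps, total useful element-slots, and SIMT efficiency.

step 0: eval (min(9, w) != 7)        11111111
step 1: w <- tid                     11111110
step 2: w <- -2                      11111110
step 3: y <- tid                     00000001

Answer: 4 steps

w: -2,-2,-2,-2,-2,-2,-2,7
y: 4,4,4,4,4,4,4,7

steps = 4; useful = 23; efficiency = 23/32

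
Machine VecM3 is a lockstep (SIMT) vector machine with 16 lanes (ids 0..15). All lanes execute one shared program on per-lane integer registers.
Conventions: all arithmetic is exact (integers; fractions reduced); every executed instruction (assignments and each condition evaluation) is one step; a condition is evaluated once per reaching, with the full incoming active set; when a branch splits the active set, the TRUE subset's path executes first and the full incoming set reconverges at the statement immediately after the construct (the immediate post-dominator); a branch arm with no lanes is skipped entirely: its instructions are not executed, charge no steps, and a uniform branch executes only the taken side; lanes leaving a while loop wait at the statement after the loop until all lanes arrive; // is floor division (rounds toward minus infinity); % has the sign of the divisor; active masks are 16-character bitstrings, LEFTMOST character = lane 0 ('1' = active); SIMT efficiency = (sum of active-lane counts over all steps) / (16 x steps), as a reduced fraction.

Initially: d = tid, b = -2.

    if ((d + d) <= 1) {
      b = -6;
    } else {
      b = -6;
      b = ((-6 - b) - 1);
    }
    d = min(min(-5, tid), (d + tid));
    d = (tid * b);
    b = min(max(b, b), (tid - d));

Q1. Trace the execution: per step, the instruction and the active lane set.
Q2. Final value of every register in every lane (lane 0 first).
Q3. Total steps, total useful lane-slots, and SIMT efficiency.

step 0: eval ((d + d) <= 1)          1111111111111111
step 1: b <- -6                      1000000000000000
step 2: b <- -6                      0111111111111111
step 3: b <- ((-6 - b) - 1)          0111111111111111
step 4: d <- min(min(-5, tid), (d + tid)) 1111111111111111
step 5: d <- (tid * b)               1111111111111111
step 6: b <- min(max(b, b), (tid - d)) 1111111111111111

Answer: 7 steps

d: 0,-1,-2,-3,-4,-5,-6,-7,-8,-9,-10,-11,-12,-13,-14,-15
b: -6,-1,-1,-1,-1,-1,-1,-1,-1,-1,-1,-1,-1,-1,-1,-1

steps = 7; useful = 95; efficiency = 95/112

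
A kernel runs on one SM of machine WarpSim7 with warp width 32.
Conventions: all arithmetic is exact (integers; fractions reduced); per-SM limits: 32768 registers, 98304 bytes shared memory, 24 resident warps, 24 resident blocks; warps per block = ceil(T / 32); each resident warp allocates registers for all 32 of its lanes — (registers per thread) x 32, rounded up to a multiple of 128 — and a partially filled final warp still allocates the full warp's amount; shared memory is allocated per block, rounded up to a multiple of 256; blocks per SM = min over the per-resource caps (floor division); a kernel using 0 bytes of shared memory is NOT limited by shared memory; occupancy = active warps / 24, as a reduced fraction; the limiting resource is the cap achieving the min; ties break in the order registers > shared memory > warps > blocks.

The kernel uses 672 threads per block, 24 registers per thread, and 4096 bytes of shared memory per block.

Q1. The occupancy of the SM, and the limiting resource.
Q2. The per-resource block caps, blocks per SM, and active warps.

Answer: occupancy 7/8, limited by warps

registers: 2 blocks
shared memory: 24 blocks
warps: 1 block
blocks: 24 blocks

Answer: 1 block, 21 active warps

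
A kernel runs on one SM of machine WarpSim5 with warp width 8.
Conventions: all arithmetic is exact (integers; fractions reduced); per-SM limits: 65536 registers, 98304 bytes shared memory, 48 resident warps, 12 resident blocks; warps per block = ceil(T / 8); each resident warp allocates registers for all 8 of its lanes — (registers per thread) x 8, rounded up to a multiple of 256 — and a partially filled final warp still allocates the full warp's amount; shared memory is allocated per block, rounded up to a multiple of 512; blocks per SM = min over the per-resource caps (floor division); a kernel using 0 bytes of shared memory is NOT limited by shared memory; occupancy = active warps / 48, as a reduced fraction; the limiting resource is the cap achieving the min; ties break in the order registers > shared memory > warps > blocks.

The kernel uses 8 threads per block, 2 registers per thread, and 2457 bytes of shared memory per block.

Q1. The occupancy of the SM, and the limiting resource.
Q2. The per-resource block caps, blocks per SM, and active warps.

Answer: occupancy 1/4, limited by blocks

registers: 256 blocks
shared memory: 38 blocks
warps: 48 blocks
blocks: 12 blocks

Answer: 12 blocks, 12 active warps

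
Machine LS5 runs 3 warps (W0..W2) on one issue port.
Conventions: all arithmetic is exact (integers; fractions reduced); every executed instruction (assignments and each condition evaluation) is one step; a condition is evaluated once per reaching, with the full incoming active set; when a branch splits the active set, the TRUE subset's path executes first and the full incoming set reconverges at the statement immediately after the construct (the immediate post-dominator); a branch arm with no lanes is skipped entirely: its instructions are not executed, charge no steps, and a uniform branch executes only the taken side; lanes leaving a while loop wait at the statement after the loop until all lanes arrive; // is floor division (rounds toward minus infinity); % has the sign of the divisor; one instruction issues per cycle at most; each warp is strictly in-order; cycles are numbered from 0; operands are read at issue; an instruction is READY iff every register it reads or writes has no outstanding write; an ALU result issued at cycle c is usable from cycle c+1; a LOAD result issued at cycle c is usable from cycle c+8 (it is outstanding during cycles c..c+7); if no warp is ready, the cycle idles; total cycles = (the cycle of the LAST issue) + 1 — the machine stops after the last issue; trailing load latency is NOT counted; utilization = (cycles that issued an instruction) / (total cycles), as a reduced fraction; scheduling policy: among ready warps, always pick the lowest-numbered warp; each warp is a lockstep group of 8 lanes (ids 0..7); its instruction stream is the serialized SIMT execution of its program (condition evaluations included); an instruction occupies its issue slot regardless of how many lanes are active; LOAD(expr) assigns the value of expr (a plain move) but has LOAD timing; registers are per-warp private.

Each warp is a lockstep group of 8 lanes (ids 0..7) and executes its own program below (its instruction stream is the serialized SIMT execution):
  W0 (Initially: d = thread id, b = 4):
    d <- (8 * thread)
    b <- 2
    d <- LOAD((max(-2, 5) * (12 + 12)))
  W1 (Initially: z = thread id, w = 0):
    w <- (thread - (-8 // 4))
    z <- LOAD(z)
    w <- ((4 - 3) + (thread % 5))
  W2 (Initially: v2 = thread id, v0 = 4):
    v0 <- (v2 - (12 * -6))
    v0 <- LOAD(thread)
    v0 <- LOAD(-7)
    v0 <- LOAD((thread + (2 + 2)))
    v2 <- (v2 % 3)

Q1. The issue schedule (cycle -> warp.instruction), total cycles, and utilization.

cycle 0: W0.I0
cycle 1: W0.I1
cycle 2: W0.I2
cycle 3: W1.I0
cycle 4: W1.I1
cycle 5: W1.I2
cycle 6: W2.I0
cycle 7: W2.I1
cycle 8: idle
cycle 9: idle
cycle 10: idle
cycle 11: idle
cycle 12: idle
cycle 13: idle
cycle 14: idle
cycle 15: W2.I2
cycle 16: idle
cycle 17: idle
cycle 18: idle
cycle 19: idle
cycle 20: idle
cycle 21: idle
cycle 22: idle
cycle 23: W2.I3
cycle 24: W2.I4

Answer: 25 cycles, utilization 11/25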